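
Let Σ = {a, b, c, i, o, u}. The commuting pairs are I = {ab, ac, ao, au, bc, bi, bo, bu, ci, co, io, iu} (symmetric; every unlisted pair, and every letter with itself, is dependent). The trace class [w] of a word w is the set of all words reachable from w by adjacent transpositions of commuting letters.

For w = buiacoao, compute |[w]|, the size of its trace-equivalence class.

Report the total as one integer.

840

drop 0:b onto floor
drop 1:u onto floor
drop 2:i onto floor
drop 3:a onto {2:i}
drop 4:c onto {1:u}
drop 5:o onto {1:u}
drop 6:a onto {3:a}
drop 7:o onto {5:o}
ground layer = {0:b, 1:u, 2:i}
drop-orders for the pieces not yet dropped (sum over which currently-grounded one goes next):
  1 to go: {0} 1  {4} 1  {6} 1  {7} 1
  2 to go: {0,4} 2  {0,6} 2  {0,7} 2  {3,6} 1  {4,6} 2  {4,7} 2  {5,7} 1  {6,7} 2
  3 to go: {0,3,6} 3  {0,4,6} 6  {0,4,7} 6  {0,5,7} 3  {0,6,7} 6  {2,3,6} 1  {3,4,6} 3  {3,6,7} 3  {4,5,7} 3  {4,6,7} 6  {5,6,7} 3
  4 to go: {0,2,3,6} 4  {0,3,4,6} 12  {0,3,6,7} 12  {0,4,5,7} 12  {0,4,6,7} 24  {0,5,6,7} 12  {1,4,5,7} 3  {2,3,4,6} 4  {2,3,6,7} 4  {3,4,6,7} 12  {3,5,6,7} 6  {4,5,6,7} 12
  5 to go: {0,1,4,5,7} 15  {0,2,3,4,6} 20  {0,2,3,6,7} 20  {0,3,4,6,7} 60  {0,3,5,6,7} 30  {0,4,5,6,7} 60  {1,4,5,6,7} 15  {2,3,4,6,7} 20  {2,3,5,6,7} 10  {3,4,5,6,7} 30
  6 to go: {0,1,4,5,6,7} 90  {0,2,3,4,6,7} 120  {0,2,3,5,6,7} 60  {0,3,4,5,6,7} 180  {1,3,4,5,6,7} 45  {2,3,4,5,6,7} 60
  if 0:b drops first: 105 orders
  if 1:u drops first: 420 orders
  if 2:i drops first: 315 orders
heap linearizations: 840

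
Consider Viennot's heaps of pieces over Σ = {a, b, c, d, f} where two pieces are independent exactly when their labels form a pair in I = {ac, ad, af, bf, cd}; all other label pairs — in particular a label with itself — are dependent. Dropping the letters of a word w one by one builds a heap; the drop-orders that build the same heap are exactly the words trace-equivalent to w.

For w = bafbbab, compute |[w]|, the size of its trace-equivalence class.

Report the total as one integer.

7

#0=b has no predecessor
#1=a depends on [0:b]
#2=f has no predecessor
#3=b depends on [1:a]
#4=b depends on [3:b]
#5=a depends on [4:b]
#6=b depends on [5:a]
sources: [0:b, 2:f]
N(rest) = Σ N(rest − s) over sources s of rest; N(one piece) = 1:
  size 1 → [2]=1  [6]=1
  size 2 → [2,6]=2  [5,6]=1
  size 3 → [2,5,6]=3  [4,5,6]=1
  size 4 → [2,4,5,6]=4  [3,4,5,6]=1
  size 5 → [1,3,4,5,6]=1  [2,3,4,5,6]=5
  first=0(b) contributes 6
  first=2(f) contributes 1
|[w]| = 7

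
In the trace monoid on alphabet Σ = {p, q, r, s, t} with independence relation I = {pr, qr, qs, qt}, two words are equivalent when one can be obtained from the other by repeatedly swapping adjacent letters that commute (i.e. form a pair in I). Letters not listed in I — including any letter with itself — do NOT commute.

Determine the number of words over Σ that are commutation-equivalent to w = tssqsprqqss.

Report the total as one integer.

86

#0=t has no predecessor
#1=s depends on [0:t]
#2=s depends on [1:s]
#3=q has no predecessor
#4=s depends on [2:s]
#5=p depends on [3:q, 4:s]
#6=r depends on [4:s]
#7=q depends on [5:p]
#8=q depends on [7:q]
#9=s depends on [5:p, 6:r]
#10=s depends on [9:s]
sources: [0:t, 3:q]
N(rest) = Σ N(rest − s) over sources s of rest; N(one piece) = 1:
  size 1 → [8]=1  [10]=1
  size 2 → [7,8]=1  [8,10]=2  [9,10]=1
  size 3 → [6,9,10]=1  [7,8,10]=3  [8,9,10]=3
  size 4 → [6,8,9,10]=4  [7,8,9,10]=6
  size 5 → [5,7,8,9,10]=6  [6,7,8,9,10]=10
  size 6 → [3,5,7,8,9,10]=6  [5,6,7,8,9,10]=16
  size 7 → [3,5,6,7,8,9,10]=22  [4,5,6,7,8,9,10]=16
  size 8 → [2,4,5,6,7,8,9,10]=16  [3,4,5,6,7,8,9,10]=38
  size 9 → [1,2,4,5,6,7,8,9,10]=16  [2,3,4,5,6,7,8,9,10]=54
  first=0(t) contributes 70
  first=3(q) contributes 16
|[w]| = 86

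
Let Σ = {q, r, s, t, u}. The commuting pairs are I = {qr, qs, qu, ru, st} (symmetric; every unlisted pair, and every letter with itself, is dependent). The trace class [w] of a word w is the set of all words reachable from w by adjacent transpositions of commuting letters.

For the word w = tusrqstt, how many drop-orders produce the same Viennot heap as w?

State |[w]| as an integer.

13

piece 0:t — minimal
piece 1:u rests on {0:t}
piece 2:s rests on {1:u}
piece 3:r rests on {2:s}
piece 4:q rests on {0:t}
piece 5:s rests on {3:r}
piece 6:t rests on {3:r, 4:q}
piece 7:t rests on {6:t}
minimal pieces: {0:t}
ways to finish when only these pieces remain (= sum over removing one remaining piece with nothing left below it):
  1 left: {5}→1  {7}→1
  2 left: {5,7}→2  {6,7}→1
  3 left: {4,6,7}→1  {5,6,7}→3
  4 left: {3,5,6,7}→3  {4,5,6,7}→4
  5 left: {2,3,5,6,7}→3  {3,4,5,6,7}→7
  6 left: {1,2,3,5,6,7}→3  {2,3,4,5,6,7}→10
  placing 0:t first → 13 extensions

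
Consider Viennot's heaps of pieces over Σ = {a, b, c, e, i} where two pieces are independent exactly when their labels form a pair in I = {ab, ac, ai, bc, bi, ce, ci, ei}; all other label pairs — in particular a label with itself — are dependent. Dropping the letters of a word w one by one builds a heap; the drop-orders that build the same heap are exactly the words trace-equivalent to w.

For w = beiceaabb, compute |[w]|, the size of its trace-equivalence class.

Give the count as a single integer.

432

0(b) covers ∅
1(e) covers 0:b
2(i) covers ∅
3(c) covers ∅
4(e) covers 1:e
5(a) covers 4:e
6(a) covers 5:a
7(b) covers 4:e
8(b) covers 7:b
floor of heap: 0:b, 2:i, 3:c
completions by unplaced set U, small U first (add the entries for U minus each lowest piece of U):
  |U|=1: {2}:1  {3}:1  {6}:1  {8}:1
  |U|=2: {2,3}:2  {2,6}:2  {2,8}:2  {3,6}:2  {3,8}:2  {5,6}:1  {6,8}:2  {7,8}:1
  |U|=3: {2,3,6}:6  {2,3,8}:6  {2,5,6}:3  {2,6,8}:6  {2,7,8}:3  {3,5,6}:3  {3,6,8}:6  {3,7,8}:3  {5,6,8}:3  {6,7,8}:3
  |U|=4: {2,3,5,6}:12  {2,3,6,8}:24  {2,3,7,8}:12  {2,5,6,8}:12  {2,6,7,8}:12  {3,5,6,8}:12  {3,6,7,8}:12  {5,6,7,8}:6
  |U|=5: {2,3,5,6,8}:60  {2,3,6,7,8}:60  {2,5,6,7,8}:30  {3,5,6,7,8}:30  {4,5,6,7,8}:6
  |U|=6: {1,4,5,6,7,8}:6  {2,3,5,6,7,8}:180  {2,4,5,6,7,8}:36  {3,4,5,6,7,8}:36
  |U|=7: {0,1,4,5,6,7,8}:6  {1,2,4,5,6,7,8}:42  {1,3,4,5,6,7,8}:42  {2,3,4,5,6,7,8}:252
  start at 0(b): 336
  start at 2(i): 48
  start at 3(c): 48
sum over floor = 432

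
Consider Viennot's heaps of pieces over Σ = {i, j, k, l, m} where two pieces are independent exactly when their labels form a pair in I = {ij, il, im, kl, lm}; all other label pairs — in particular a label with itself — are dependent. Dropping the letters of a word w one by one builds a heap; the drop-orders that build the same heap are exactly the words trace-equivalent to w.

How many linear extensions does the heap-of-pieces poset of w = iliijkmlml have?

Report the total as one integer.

#0=i has no predecessor
#1=l has no predecessor
#2=i depends on [0:i]
#3=i depends on [2:i]
#4=j depends on [1:l]
#5=k depends on [3:i, 4:j]
#6=m depends on [5:k]
#7=l depends on [4:j]
#8=m depends on [6:m]
#9=l depends on [7:l]
sources: [0:i, 1:l]
N(rest) = Σ N(rest − s) over sources s of rest; N(one piece) = 1:
  size 1 → [8]=1  [9]=1
  size 2 → [6,8]=1  [7,9]=1  [8,9]=2
  size 3 → [5,6,8]=1  [6,8,9]=3  [7,8,9]=3
  size 4 → [3,5,6,8]=1  [5,6,8,9]=4  [6,7,8,9]=6
  size 5 → [2,3,5,6,8]=1  [3,5,6,8,9]=5  [5,6,7,8,9]=10
  size 6 → [0,2,3,5,6,8]=1  [2,3,5,6,8,9]=6  [3,5,6,7,8,9]=15  [4,5,6,7,8,9]=10
  size 7 → [0,2,3,5,6,8,9]=7  [1,4,5,6,7,8,9]=10  [2,3,5,6,7,8,9]=21  [3,4,5,6,7,8,9]=25
  size 8 → [0,2,3,5,6,7,8,9]=28  [1,3,4,5,6,7,8,9]=35  [2,3,4,5,6,7,8,9]=46
  first=0(i) contributes 81
  first=1(l) contributes 74
|[w]| = 155

155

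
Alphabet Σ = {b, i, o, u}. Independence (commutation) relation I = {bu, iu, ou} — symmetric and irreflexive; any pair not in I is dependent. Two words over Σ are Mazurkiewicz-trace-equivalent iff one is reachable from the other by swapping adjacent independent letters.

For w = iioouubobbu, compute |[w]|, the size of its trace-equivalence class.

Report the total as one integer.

0(i) covers ∅
1(i) covers 0:i
2(o) covers 1:i
3(o) covers 2:o
4(u) covers ∅
5(u) covers 4:u
6(b) covers 3:o
7(o) covers 6:b
8(b) covers 7:o
9(b) covers 8:b
10(u) covers 5:u
floor of heap: 0:i, 4:u
completions by unplaced set U, small U first (add the entries for U minus each lowest piece of U):
  |U|=1: {9}:1  {10}:1
  |U|=2: {5,10}:1  {8,9}:1  {9,10}:2
  |U|=3: {4,5,10}:1  {5,9,10}:3  {7,8,9}:1  {8,9,10}:3
  |U|=4: {4,5,9,10}:4  {5,8,9,10}:6  {6,7,8,9}:1  {7,8,9,10}:4
  |U|=5: {3,6,7,8,9}:1  {4,5,8,9,10}:10  {5,7,8,9,10}:10  {6,7,8,9,10}:5
  |U|=6: {2,3,6,7,8,9}:1  {3,6,7,8,9,10}:6  {4,5,7,8,9,10}:20  {5,6,7,8,9,10}:15
  |U|=7: {1,2,3,6,7,8,9}:1  {2,3,6,7,8,9,10}:7  {3,5,6,7,8,9,10}:21  {4,5,6,7,8,9,10}:35
  |U|=8: {0,1,2,3,6,7,8,9}:1  {1,2,3,6,7,8,9,10}:8  {2,3,5,6,7,8,9,10}:28  {3,4,5,6,7,8,9,10}:56
  |U|=9: {0,1,2,3,6,7,8,9,10}:9  {1,2,3,5,6,7,8,9,10}:36  {2,3,4,5,6,7,8,9,10}:84
  start at 0(i): 120
  start at 4(u): 45
sum over floor = 165

165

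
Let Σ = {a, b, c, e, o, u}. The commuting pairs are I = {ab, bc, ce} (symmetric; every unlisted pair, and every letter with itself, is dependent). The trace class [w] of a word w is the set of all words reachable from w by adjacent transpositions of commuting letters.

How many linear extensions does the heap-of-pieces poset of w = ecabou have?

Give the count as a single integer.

5

0(e) covers ∅
1(c) covers ∅
2(a) covers 0:e, 1:c
3(b) covers 0:e
4(o) covers 2:a, 3:b
5(u) covers 4:o
floor of heap: 0:e, 1:c
completions by unplaced set U, small U first (add the entries for U minus each lowest piece of U):
  |U|=1: {5}:1
  |U|=2: {4,5}:1
  |U|=3: {2,4,5}:1  {3,4,5}:1
  |U|=4: {1,2,4,5}:1  {2,3,4,5}:2
  start at 0(e): 3
  start at 1(c): 2
sum over floor = 5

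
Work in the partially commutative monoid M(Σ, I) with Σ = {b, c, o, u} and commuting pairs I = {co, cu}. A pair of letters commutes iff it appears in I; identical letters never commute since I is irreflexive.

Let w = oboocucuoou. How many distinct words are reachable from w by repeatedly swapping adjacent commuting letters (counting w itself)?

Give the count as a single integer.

36

piece 0:o — minimal
piece 1:b rests on {0:o}
piece 2:o rests on {1:b}
piece 3:o rests on {2:o}
piece 4:c rests on {1:b}
piece 5:u rests on {3:o}
piece 6:c rests on {4:c}
piece 7:u rests on {5:u}
piece 8:o rests on {7:u}
piece 9:o rests on {8:o}
piece 10:u rests on {9:o}
minimal pieces: {0:o}
ways to finish when only these pieces remain (= sum over removing one remaining piece with nothing left below it):
  1 left: {6}→1  {10}→1
  2 left: {4,6}→1  {6,10}→2  {9,10}→1
  3 left: {4,6,10}→3  {6,9,10}→3  {8,9,10}→1
  4 left: {4,6,9,10}→6  {6,8,9,10}→4  {7,8,9,10}→1
  5 left: {4,6,8,9,10}→10  {5,7,8,9,10}→1  {6,7,8,9,10}→5
  6 left: {3,5,7,8,9,10}→1  {4,6,7,8,9,10}→15  {5,6,7,8,9,10}→6
  7 left: {2,3,5,7,8,9,10}→1  {3,5,6,7,8,9,10}→7  {4,5,6,7,8,9,10}→21
  8 left: {2,3,5,6,7,8,9,10}→8  {3,4,5,6,7,8,9,10}→28
  9 left: {2,3,4,5,6,7,8,9,10}→36
  placing 0:o first → 36 extensions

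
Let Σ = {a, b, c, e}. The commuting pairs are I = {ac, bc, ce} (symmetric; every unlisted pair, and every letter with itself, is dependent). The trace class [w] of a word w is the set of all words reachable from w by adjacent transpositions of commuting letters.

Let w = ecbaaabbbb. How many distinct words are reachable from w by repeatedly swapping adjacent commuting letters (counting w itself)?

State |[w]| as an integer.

#0=e has no predecessor
#1=c has no predecessor
#2=b depends on [0:e]
#3=a depends on [2:b]
#4=a depends on [3:a]
#5=a depends on [4:a]
#6=b depends on [5:a]
#7=b depends on [6:b]
#8=b depends on [7:b]
#9=b depends on [8:b]
sources: [0:e, 1:c]
N(rest) = Σ N(rest − s) over sources s of rest; N(one piece) = 1:
  size 1 → [1]=1  [9]=1
  size 2 → [1,9]=2  [8,9]=1
  size 3 → [1,8,9]=3  [7,8,9]=1
  size 4 → [1,7,8,9]=4  [6,7,8,9]=1
  size 5 → [1,6,7,8,9]=5  [5,6,7,8,9]=1
  size 6 → [1,5,6,7,8,9]=6  [4,5,6,7,8,9]=1
  size 7 → [1,4,5,6,7,8,9]=7  [3,4,5,6,7,8,9]=1
  size 8 → [1,3,4,5,6,7,8,9]=8  [2,3,4,5,6,7,8,9]=1
  first=0(e) contributes 9
  first=1(c) contributes 1
|[w]| = 10

10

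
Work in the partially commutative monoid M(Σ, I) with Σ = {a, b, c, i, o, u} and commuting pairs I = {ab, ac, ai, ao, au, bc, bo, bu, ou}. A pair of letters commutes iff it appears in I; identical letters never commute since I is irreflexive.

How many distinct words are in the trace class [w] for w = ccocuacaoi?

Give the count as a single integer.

45

piece 0:c — minimal
piece 1:c rests on {0:c}
piece 2:o rests on {1:c}
piece 3:c rests on {2:o}
piece 4:u rests on {3:c}
piece 5:a — minimal
piece 6:c rests on {4:u}
piece 7:a rests on {5:a}
piece 8:o rests on {6:c}
piece 9:i rests on {8:o}
minimal pieces: {0:c, 5:a}
ways to finish when only these pieces remain (= sum over removing one remaining piece with nothing left below it):
  1 left: {7}→1  {9}→1
  2 left: {5,7}→1  {7,9}→2  {8,9}→1
  3 left: {5,7,9}→3  {6,8,9}→1  {7,8,9}→3
  4 left: {4,6,8,9}→1  {5,7,8,9}→6  {6,7,8,9}→4
  5 left: {3,4,6,8,9}→1  {4,6,7,8,9}→5  {5,6,7,8,9}→10
  6 left: {2,3,4,6,8,9}→1  {3,4,6,7,8,9}→6  {4,5,6,7,8,9}→15
  7 left: {1,2,3,4,6,8,9}→1  {2,3,4,6,7,8,9}→7  {3,4,5,6,7,8,9}→21
  8 left: {0,1,2,3,4,6,8,9}→1  {1,2,3,4,6,7,8,9}→8  {2,3,4,5,6,7,8,9}→28
  placing 0:c first → 36 extensions
  placing 5:a first → 9 extensions
total linear extensions = 45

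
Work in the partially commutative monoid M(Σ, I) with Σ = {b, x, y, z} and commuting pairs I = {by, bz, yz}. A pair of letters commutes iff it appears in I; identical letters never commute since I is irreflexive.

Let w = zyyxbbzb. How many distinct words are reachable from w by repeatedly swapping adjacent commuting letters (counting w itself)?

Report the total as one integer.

drop 0:z onto floor
drop 1:y onto floor
drop 2:y onto {1:y}
drop 3:x onto {0:z, 2:y}
drop 4:b onto {3:x}
drop 5:b onto {4:b}
drop 6:z onto {3:x}
drop 7:b onto {5:b}
ground layer = {0:z, 1:y}
drop-orders for the pieces not yet dropped (sum over which currently-grounded one goes next):
  1 to go: {6} 1  {7} 1
  2 to go: {5,7} 1  {6,7} 2
  3 to go: {4,5,7} 1  {5,6,7} 3
  4 to go: {4,5,6,7} 4
  5 to go: {3,4,5,6,7} 4
  6 to go: {0,3,4,5,6,7} 4  {2,3,4,5,6,7} 4
  if 0:z drops first: 4 orders
  if 1:y drops first: 8 orders
heap linearizations: 12

12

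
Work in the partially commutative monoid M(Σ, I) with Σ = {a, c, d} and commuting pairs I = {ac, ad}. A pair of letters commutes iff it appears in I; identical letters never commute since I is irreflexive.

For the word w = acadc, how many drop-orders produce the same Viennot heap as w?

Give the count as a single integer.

10

#0=a has no predecessor
#1=c has no predecessor
#2=a depends on [0:a]
#3=d depends on [1:c]
#4=c depends on [3:d]
sources: [0:a, 1:c]
N(rest) = Σ N(rest − s) over sources s of rest; N(one piece) = 1:
  size 1 → [2]=1  [4]=1
  size 2 → [0,2]=1  [2,4]=2  [3,4]=1
  size 3 → [0,2,4]=3  [1,3,4]=1  [2,3,4]=3
  first=0(a) contributes 4
  first=1(c) contributes 6
|[w]| = 10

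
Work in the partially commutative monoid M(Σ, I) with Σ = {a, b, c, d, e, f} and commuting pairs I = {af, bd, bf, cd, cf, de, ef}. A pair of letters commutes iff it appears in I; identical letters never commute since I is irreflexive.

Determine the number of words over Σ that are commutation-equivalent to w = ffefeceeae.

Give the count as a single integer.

piece 0:f — minimal
piece 1:f rests on {0:f}
piece 2:e — minimal
piece 3:f rests on {1:f}
piece 4:e rests on {2:e}
piece 5:c rests on {4:e}
piece 6:e rests on {5:c}
piece 7:e rests on {6:e}
piece 8:a rests on {7:e}
piece 9:e rests on {8:a}
minimal pieces: {0:f, 2:e}
ways to finish when only these pieces remain (= sum over removing one remaining piece with nothing left below it):
  1 left: {3}→1  {9}→1
  2 left: {1,3}→1  {3,9}→2  {8,9}→1
  3 left: {0,1,3}→1  {1,3,9}→3  {3,8,9}→3  {7,8,9}→1
  4 left: {0,1,3,9}→4  {1,3,8,9}→6  {3,7,8,9}→4  {6,7,8,9}→1
  5 left: {0,1,3,8,9}→10  {1,3,7,8,9}→10  {3,6,7,8,9}→5  {5,6,7,8,9}→1
  6 left: {0,1,3,7,8,9}→20  {1,3,6,7,8,9}→15  {3,5,6,7,8,9}→6  {4,5,6,7,8,9}→1
  7 left: {0,1,3,6,7,8,9}→35  {1,3,5,6,7,8,9}→21  {2,4,5,6,7,8,9}→1  {3,4,5,6,7,8,9}→7
  8 left: {0,1,3,5,6,7,8,9}→56  {1,3,4,5,6,7,8,9}→28  {2,3,4,5,6,7,8,9}→8
  placing 0:f first → 36 extensions
  placing 2:e first → 84 extensions
total linear extensions = 120

120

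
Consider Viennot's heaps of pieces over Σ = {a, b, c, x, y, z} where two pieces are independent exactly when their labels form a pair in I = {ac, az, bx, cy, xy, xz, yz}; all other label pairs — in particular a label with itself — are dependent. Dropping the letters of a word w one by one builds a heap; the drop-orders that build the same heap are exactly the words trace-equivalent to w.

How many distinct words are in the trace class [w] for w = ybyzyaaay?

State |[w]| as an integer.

7

0(y) covers ∅
1(b) covers 0:y
2(y) covers 1:b
3(z) covers 1:b
4(y) covers 2:y
5(a) covers 4:y
6(a) covers 5:a
7(a) covers 6:a
8(y) covers 7:a
floor of heap: 0:y
completions by unplaced set U, small U first (add the entries for U minus each lowest piece of U):
  |U|=1: {3}:1  {8}:1
  |U|=2: {3,8}:2  {7,8}:1
  |U|=3: {3,7,8}:3  {6,7,8}:1
  |U|=4: {3,6,7,8}:4  {5,6,7,8}:1
  |U|=5: {3,5,6,7,8}:5  {4,5,6,7,8}:1
  |U|=6: {2,4,5,6,7,8}:1  {3,4,5,6,7,8}:6
  |U|=7: {2,3,4,5,6,7,8}:7
  start at 0(y): 7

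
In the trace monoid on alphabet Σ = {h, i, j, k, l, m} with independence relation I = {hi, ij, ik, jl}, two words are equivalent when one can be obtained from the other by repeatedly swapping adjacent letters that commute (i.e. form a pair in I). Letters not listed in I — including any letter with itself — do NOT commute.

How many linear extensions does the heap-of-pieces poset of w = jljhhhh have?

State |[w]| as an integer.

#0=j has no predecessor
#1=l has no predecessor
#2=j depends on [0:j]
#3=h depends on [1:l, 2:j]
#4=h depends on [3:h]
#5=h depends on [4:h]
#6=h depends on [5:h]
sources: [0:j, 1:l]
N(rest) = Σ N(rest − s) over sources s of rest; N(one piece) = 1:
  size 1 → [6]=1
  size 2 → [5,6]=1
  size 3 → [4,5,6]=1
  size 4 → [3,4,5,6]=1
  size 5 → [1,3,4,5,6]=1  [2,3,4,5,6]=1
  first=0(j) contributes 2
  first=1(l) contributes 1
|[w]| = 3

3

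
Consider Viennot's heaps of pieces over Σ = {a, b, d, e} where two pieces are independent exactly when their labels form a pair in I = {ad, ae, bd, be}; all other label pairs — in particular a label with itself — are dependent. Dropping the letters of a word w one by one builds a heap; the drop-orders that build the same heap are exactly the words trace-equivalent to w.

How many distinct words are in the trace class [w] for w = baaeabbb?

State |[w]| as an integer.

#0=b has no predecessor
#1=a depends on [0:b]
#2=a depends on [1:a]
#3=e has no predecessor
#4=a depends on [2:a]
#5=b depends on [4:a]
#6=b depends on [5:b]
#7=b depends on [6:b]
sources: [0:b, 3:e]
N(rest) = Σ N(rest − s) over sources s of rest; N(one piece) = 1:
  size 1 → [3]=1  [7]=1
  size 2 → [3,7]=2  [6,7]=1
  size 3 → [3,6,7]=3  [5,6,7]=1
  size 4 → [3,5,6,7]=4  [4,5,6,7]=1
  size 5 → [2,4,5,6,7]=1  [3,4,5,6,7]=5
  size 6 → [1,2,4,5,6,7]=1  [2,3,4,5,6,7]=6
  first=0(b) contributes 7
  first=3(e) contributes 1
|[w]| = 8

8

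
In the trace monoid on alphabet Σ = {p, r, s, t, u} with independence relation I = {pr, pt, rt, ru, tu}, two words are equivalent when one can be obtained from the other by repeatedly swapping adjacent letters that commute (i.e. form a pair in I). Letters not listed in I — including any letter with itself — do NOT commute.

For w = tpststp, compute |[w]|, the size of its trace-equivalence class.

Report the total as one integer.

piece 0:t — minimal
piece 1:p — minimal
piece 2:s rests on {0:t, 1:p}
piece 3:t rests on {2:s}
piece 4:s rests on {3:t}
piece 5:t rests on {4:s}
piece 6:p rests on {4:s}
minimal pieces: {0:t, 1:p}
ways to finish when only these pieces remain (= sum over removing one remaining piece with nothing left below it):
  1 left: {5}→1  {6}→1
  2 left: {5,6}→2
  3 left: {4,5,6}→2
  4 left: {3,4,5,6}→2
  5 left: {2,3,4,5,6}→2
  placing 0:t first → 2 extensions
  placing 1:p first → 2 extensions
total linear extensions = 4

4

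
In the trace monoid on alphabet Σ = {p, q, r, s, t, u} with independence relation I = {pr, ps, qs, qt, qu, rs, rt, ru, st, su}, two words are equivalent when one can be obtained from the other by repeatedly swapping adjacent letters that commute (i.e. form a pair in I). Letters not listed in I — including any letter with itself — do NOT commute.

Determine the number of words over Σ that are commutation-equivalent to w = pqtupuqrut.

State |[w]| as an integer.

#0=p has no predecessor
#1=q depends on [0:p]
#2=t depends on [0:p]
#3=u depends on [2:t]
#4=p depends on [1:q, 3:u]
#5=u depends on [4:p]
#6=q depends on [4:p]
#7=r depends on [6:q]
#8=u depends on [5:u]
#9=t depends on [8:u]
sources: [0:p]
N(rest) = Σ N(rest − s) over sources s of rest; N(one piece) = 1:
  size 1 → [7]=1  [9]=1
  size 2 → [6,7]=1  [7,9]=2  [8,9]=1
  size 3 → [5,8,9]=1  [6,7,9]=3  [7,8,9]=3
  size 4 → [5,7,8,9]=4  [6,7,8,9]=6
  size 5 → [5,6,7,8,9]=10
  size 6 → [4,5,6,7,8,9]=10
  size 7 → [1,4,5,6,7,8,9]=10  [3,4,5,6,7,8,9]=10
  size 8 → [1,3,4,5,6,7,8,9]=20  [2,3,4,5,6,7,8,9]=10
  first=0(p) contributes 30

30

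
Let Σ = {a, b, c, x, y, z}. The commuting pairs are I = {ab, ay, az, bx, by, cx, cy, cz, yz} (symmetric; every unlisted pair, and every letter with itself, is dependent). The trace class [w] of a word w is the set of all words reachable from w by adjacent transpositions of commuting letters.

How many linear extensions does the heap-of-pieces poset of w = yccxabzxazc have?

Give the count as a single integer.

78

piece 0:y — minimal
piece 1:c — minimal
piece 2:c rests on {1:c}
piece 3:x rests on {0:y}
piece 4:a rests on {2:c, 3:x}
piece 5:b rests on {2:c}
piece 6:z rests on {3:x, 5:b}
piece 7:x rests on {4:a, 6:z}
piece 8:a rests on {7:x}
piece 9:z rests on {7:x}
piece 10:c rests on {8:a}
minimal pieces: {0:y, 1:c}
ways to finish when only these pieces remain (= sum over removing one remaining piece with nothing left below it):
  1 left: {9}→1  {10}→1
  2 left: {8,10}→1  {9,10}→2
  3 left: {8,9,10}→3
  4 left: {7,8,9,10}→3
  5 left: {4,7,8,9,10}→3  {6,7,8,9,10}→3
  6 left: {4,6,7,8,9,10}→6  {5,6,7,8,9,10}→3
  7 left: {3,4,6,7,8,9,10}→6  {4,5,6,7,8,9,10}→9
  8 left: {0,3,4,6,7,8,9,10}→6  {2,4,5,6,7,8,9,10}→9  {3,4,5,6,7,8,9,10}→15
  9 left: {0,3,4,5,6,7,8,9,10}→21  {1,2,4,5,6,7,8,9,10}→9  {2,3,4,5,6,7,8,9,10}→24
  placing 0:y first → 33 extensions
  placing 1:c first → 45 extensions
total linear extensions = 78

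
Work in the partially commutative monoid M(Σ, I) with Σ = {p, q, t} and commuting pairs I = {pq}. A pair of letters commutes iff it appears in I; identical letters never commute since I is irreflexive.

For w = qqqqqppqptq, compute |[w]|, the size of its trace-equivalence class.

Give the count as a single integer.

84

piece 0:q — minimal
piece 1:q rests on {0:q}
piece 2:q rests on {1:q}
piece 3:q rests on {2:q}
piece 4:q rests on {3:q}
piece 5:p — minimal
piece 6:p rests on {5:p}
piece 7:q rests on {4:q}
piece 8:p rests on {6:p}
piece 9:t rests on {7:q, 8:p}
piece 10:q rests on {9:t}
minimal pieces: {0:q, 5:p}
ways to finish when only these pieces remain (= sum over removing one remaining piece with nothing left below it):
  1 left: {10}→1
  2 left: {9,10}→1
  3 left: {7,9,10}→1  {8,9,10}→1
  4 left: {4,7,9,10}→1  {6,8,9,10}→1  {7,8,9,10}→2
  5 left: {3,4,7,9,10}→1  {4,7,8,9,10}→3  {5,6,8,9,10}→1  {6,7,8,9,10}→3
  6 left: {2,3,4,7,9,10}→1  {3,4,7,8,9,10}→4  {4,6,7,8,9,10}→6  {5,6,7,8,9,10}→4
  7 left: {1,2,3,4,7,9,10}→1  {2,3,4,7,8,9,10}→5  {3,4,6,7,8,9,10}→10  {4,5,6,7,8,9,10}→10
  8 left: {0,1,2,3,4,7,9,10}→1  {1,2,3,4,7,8,9,10}→6  {2,3,4,6,7,8,9,10}→15  {3,4,5,6,7,8,9,10}→20
  9 left: {0,1,2,3,4,7,8,9,10}→7  {1,2,3,4,6,7,8,9,10}→21  {2,3,4,5,6,7,8,9,10}→35
  placing 0:q first → 56 extensions
  placing 5:p first → 28 extensions
total linear extensions = 84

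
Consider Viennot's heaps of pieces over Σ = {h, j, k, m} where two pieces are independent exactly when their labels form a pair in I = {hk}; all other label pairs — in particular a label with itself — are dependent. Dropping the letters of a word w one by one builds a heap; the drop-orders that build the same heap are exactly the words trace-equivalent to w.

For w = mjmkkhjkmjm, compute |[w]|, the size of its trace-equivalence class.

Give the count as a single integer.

#0=m has no predecessor
#1=j depends on [0:m]
#2=m depends on [1:j]
#3=k depends on [2:m]
#4=k depends on [3:k]
#5=h depends on [2:m]
#6=j depends on [4:k, 5:h]
#7=k depends on [6:j]
#8=m depends on [7:k]
#9=j depends on [8:m]
#10=m depends on [9:j]
sources: [0:m]
N(rest) = Σ N(rest − s) over sources s of rest; N(one piece) = 1:
  size 1 → [10]=1
  size 2 → [9,10]=1
  size 3 → [8,9,10]=1
  size 4 → [7,8,9,10]=1
  size 5 → [6,7,8,9,10]=1
  size 6 → [4,6,7,8,9,10]=1  [5,6,7,8,9,10]=1
  size 7 → [3,4,6,7,8,9,10]=1  [4,5,6,7,8,9,10]=2
  size 8 → [3,4,5,6,7,8,9,10]=3
  size 9 → [2,3,4,5,6,7,8,9,10]=3
  first=0(m) contributes 3

3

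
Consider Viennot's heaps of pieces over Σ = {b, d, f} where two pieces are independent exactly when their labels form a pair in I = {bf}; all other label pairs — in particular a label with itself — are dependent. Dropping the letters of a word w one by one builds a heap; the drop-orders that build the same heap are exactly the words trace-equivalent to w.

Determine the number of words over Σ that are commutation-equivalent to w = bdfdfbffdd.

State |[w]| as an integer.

4

#0=b has no predecessor
#1=d depends on [0:b]
#2=f depends on [1:d]
#3=d depends on [2:f]
#4=f depends on [3:d]
#5=b depends on [3:d]
#6=f depends on [4:f]
#7=f depends on [6:f]
#8=d depends on [5:b, 7:f]
#9=d depends on [8:d]
sources: [0:b]
N(rest) = Σ N(rest − s) over sources s of rest; N(one piece) = 1:
  size 1 → [9]=1
  size 2 → [8,9]=1
  size 3 → [5,8,9]=1  [7,8,9]=1
  size 4 → [5,7,8,9]=2  [6,7,8,9]=1
  size 5 → [4,6,7,8,9]=1  [5,6,7,8,9]=3
  size 6 → [4,5,6,7,8,9]=4
  size 7 → [3,4,5,6,7,8,9]=4
  size 8 → [2,3,4,5,6,7,8,9]=4
  first=0(b) contributes 4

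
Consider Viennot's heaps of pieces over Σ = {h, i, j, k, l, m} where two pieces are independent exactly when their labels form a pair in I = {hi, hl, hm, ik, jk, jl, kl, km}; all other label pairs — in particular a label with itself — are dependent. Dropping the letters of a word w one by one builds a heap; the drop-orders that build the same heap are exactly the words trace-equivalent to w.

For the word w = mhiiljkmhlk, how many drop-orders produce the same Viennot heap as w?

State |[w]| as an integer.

piece 0:m — minimal
piece 1:h — minimal
piece 2:i rests on {0:m}
piece 3:i rests on {2:i}
piece 4:l rests on {3:i}
piece 5:j rests on {1:h, 3:i}
piece 6:k rests on {1:h}
piece 7:m rests on {4:l, 5:j}
piece 8:h rests on {5:j, 6:k}
piece 9:l rests on {7:m}
piece 10:k rests on {8:h}
minimal pieces: {0:m, 1:h}
ways to finish when only these pieces remain (= sum over removing one remaining piece with nothing left below it):
  1 left: {9}→1  {10}→1
  2 left: {7,9}→1  {8,10}→1  {9,10}→2
  3 left: {4,7,9}→1  {6,8,10}→1  {7,9,10}→3  {8,9,10}→3
  4 left: {4,7,9,10}→4  {6,8,9,10}→4  {7,8,9,10}→6
  5 left: {4,7,8,9,10}→10  {5,7,8,9,10}→6  {6,7,8,9,10}→10
  6 left: {4,5,7,8,9,10}→16  {4,6,7,8,9,10}→20  {5,6,7,8,9,10}→16
  7 left: {1,5,6,7,8,9,10}→16  {3,4,5,7,8,9,10}→16  {4,5,6,7,8,9,10}→52
  8 left: {1,4,5,6,7,8,9,10}→68  {2,3,4,5,7,8,9,10}→16  {3,4,5,6,7,8,9,10}→68
  9 left: {0,2,3,4,5,7,8,9,10}→16  {1,3,4,5,6,7,8,9,10}→136  {2,3,4,5,6,7,8,9,10}→84
  placing 0:m first → 220 extensions
  placing 1:h first → 100 extensions
total linear extensions = 320

320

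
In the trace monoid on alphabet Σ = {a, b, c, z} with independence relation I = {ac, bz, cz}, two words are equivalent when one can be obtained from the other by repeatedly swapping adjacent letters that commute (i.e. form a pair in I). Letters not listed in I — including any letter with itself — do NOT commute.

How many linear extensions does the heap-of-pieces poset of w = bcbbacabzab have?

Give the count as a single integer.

7

drop 0:b onto floor
drop 1:c onto {0:b}
drop 2:b onto {1:c}
drop 3:b onto {2:b}
drop 4:a onto {3:b}
drop 5:c onto {3:b}
drop 6:a onto {4:a}
drop 7:b onto {5:c, 6:a}
drop 8:z onto {6:a}
drop 9:a onto {7:b, 8:z}
drop 10:b onto {9:a}
ground layer = {0:b}
drop-orders for the pieces not yet dropped (sum over which currently-grounded one goes next):
  1 to go: {10} 1
  2 to go: {9,10} 1
  3 to go: {7,9,10} 1  {8,9,10} 1
  4 to go: {5,7,9,10} 1  {7,8,9,10} 2
  5 to go: {5,7,8,9,10} 3  {6,7,8,9,10} 2
  6 to go: {4,6,7,8,9,10} 2  {5,6,7,8,9,10} 5
  7 to go: {4,5,6,7,8,9,10} 7
  8 to go: {3,4,5,6,7,8,9,10} 7
  9 to go: {2,3,4,5,6,7,8,9,10} 7
  if 0:b drops first: 7 orders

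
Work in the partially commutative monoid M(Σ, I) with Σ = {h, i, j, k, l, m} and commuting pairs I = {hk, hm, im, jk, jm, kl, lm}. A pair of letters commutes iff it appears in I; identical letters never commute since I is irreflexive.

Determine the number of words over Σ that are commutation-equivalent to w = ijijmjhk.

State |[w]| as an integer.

#0=i has no predecessor
#1=j depends on [0:i]
#2=i depends on [1:j]
#3=j depends on [2:i]
#4=m has no predecessor
#5=j depends on [3:j]
#6=h depends on [5:j]
#7=k depends on [2:i, 4:m]
sources: [0:i, 4:m]
N(rest) = Σ N(rest − s) over sources s of rest; N(one piece) = 1:
  size 1 → [6]=1  [7]=1
  size 2 → [4,7]=1  [5,6]=1  [6,7]=2
  size 3 → [3,5,6]=1  [4,6,7]=3  [5,6,7]=3
  size 4 → [3,5,6,7]=4  [4,5,6,7]=6
  size 5 → [2,3,5,6,7]=4  [3,4,5,6,7]=10
  size 6 → [1,2,3,5,6,7]=4  [2,3,4,5,6,7]=14
  first=0(i) contributes 18
  first=4(m) contributes 4
|[w]| = 22

22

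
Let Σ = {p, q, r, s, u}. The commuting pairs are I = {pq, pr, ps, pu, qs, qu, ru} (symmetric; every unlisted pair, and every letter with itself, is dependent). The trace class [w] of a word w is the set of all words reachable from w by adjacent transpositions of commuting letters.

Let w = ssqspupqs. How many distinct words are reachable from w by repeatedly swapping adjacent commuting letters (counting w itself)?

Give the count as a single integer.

756

piece 0:s — minimal
piece 1:s rests on {0:s}
piece 2:q — minimal
piece 3:s rests on {1:s}
piece 4:p — minimal
piece 5:u rests on {3:s}
piece 6:p rests on {4:p}
piece 7:q rests on {2:q}
piece 8:s rests on {5:u}
minimal pieces: {0:s, 2:q, 4:p}
ways to finish when only these pieces remain (= sum over removing one remaining piece with nothing left below it):
  1 left: {6}→1  {7}→1  {8}→1
  2 left: {2,7}→1  {4,6}→1  {5,8}→1  {6,7}→2  {6,8}→2  {7,8}→2
  3 left: {2,6,7}→3  {2,7,8}→3  {3,5,8}→1  {4,6,7}→3  {4,6,8}→3  {5,6,8}→3  {5,7,8}→3  {6,7,8}→6
  4 left: {1,3,5,8}→1  {2,4,6,7}→6  {2,5,7,8}→6  {2,6,7,8}→12  {3,5,6,8}→4  {3,5,7,8}→4  {4,5,6,8}→6  {4,6,7,8}→12  {5,6,7,8}→12
  5 left: {0,1,3,5,8}→1  {1,3,5,6,8}→5  {1,3,5,7,8}→5  {2,3,5,7,8}→10  {2,4,6,7,8}→30  {2,5,6,7,8}→30  {3,4,5,6,8}→10  {3,5,6,7,8}→20  {4,5,6,7,8}→30
  6 left: {0,1,3,5,6,8}→6  {0,1,3,5,7,8}→6  {1,2,3,5,7,8}→15  {1,3,4,5,6,8}→15  {1,3,5,6,7,8}→30  {2,3,5,6,7,8}→60  {2,4,5,6,7,8}→90  {3,4,5,6,7,8}→60
  7 left: {0,1,2,3,5,7,8}→21  {0,1,3,4,5,6,8}→21  {0,1,3,5,6,7,8}→42  {1,2,3,5,6,7,8}→105  {1,3,4,5,6,7,8}→105  {2,3,4,5,6,7,8}→210
  placing 0:s first → 420 extensions
  placing 2:q first → 168 extensions
  placing 4:p first → 168 extensions
total linear extensions = 756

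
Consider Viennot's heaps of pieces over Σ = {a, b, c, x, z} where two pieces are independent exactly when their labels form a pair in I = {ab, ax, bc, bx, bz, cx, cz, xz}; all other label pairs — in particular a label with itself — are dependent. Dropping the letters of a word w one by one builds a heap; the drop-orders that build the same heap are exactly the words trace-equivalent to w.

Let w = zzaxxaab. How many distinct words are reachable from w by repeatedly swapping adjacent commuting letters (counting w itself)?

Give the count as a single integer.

168

0(z) covers ∅
1(z) covers 0:z
2(a) covers 1:z
3(x) covers ∅
4(x) covers 3:x
5(a) covers 2:a
6(a) covers 5:a
7(b) covers ∅
floor of heap: 0:z, 3:x, 7:b
completions by unplaced set U, small U first (add the entries for U minus each lowest piece of U):
  |U|=1: {4}:1  {6}:1  {7}:1
  |U|=2: {3,4}:1  {4,6}:2  {4,7}:2  {5,6}:1  {6,7}:2
  |U|=3: {2,5,6}:1  {3,4,6}:3  {3,4,7}:3  {4,5,6}:3  {4,6,7}:6  {5,6,7}:3
  |U|=4: {1,2,5,6}:1  {2,4,5,6}:4  {2,5,6,7}:4  {3,4,5,6}:6  {3,4,6,7}:12  {4,5,6,7}:12
  |U|=5: {0,1,2,5,6}:1  {1,2,4,5,6}:5  {1,2,5,6,7}:5  {2,3,4,5,6}:10  {2,4,5,6,7}:20  {3,4,5,6,7}:30
  |U|=6: {0,1,2,4,5,6}:6  {0,1,2,5,6,7}:6  {1,2,3,4,5,6}:15  {1,2,4,5,6,7}:30  {2,3,4,5,6,7}:60
  start at 0(z): 105
  start at 3(x): 42
  start at 7(b): 21
sum over floor = 168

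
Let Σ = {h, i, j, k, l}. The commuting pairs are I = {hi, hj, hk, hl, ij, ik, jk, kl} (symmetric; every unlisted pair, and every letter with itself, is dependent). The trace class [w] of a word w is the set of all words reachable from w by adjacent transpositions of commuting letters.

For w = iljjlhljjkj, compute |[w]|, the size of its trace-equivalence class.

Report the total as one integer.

drop 0:i onto floor
drop 1:l onto {0:i}
drop 2:j onto {1:l}
drop 3:j onto {2:j}
drop 4:l onto {3:j}
drop 5:h onto floor
drop 6:l onto {4:l}
drop 7:j onto {6:l}
drop 8:j onto {7:j}
drop 9:k onto floor
drop 10:j onto {8:j}
ground layer = {0:i, 5:h, 9:k}
drop-orders for the pieces not yet dropped (sum over which currently-grounded one goes next):
  1 to go: {5} 1  {9} 1  {10} 1
  2 to go: {5,9} 2  {5,10} 2  {8,10} 1  {9,10} 2
  3 to go: {5,8,10} 3  {5,9,10} 6  {7,8,10} 1  {8,9,10} 3
  4 to go: {5,7,8,10} 4  {5,8,9,10} 12  {6,7,8,10} 1  {7,8,9,10} 4
  5 to go: {4,6,7,8,10} 1  {5,6,7,8,10} 5  {5,7,8,9,10} 20  {6,7,8,9,10} 5
  6 to go: {3,4,6,7,8,10} 1  {4,5,6,7,8,10} 6  {4,6,7,8,9,10} 6  {5,6,7,8,9,10} 30
  7 to go: {2,3,4,6,7,8,10} 1  {3,4,5,6,7,8,10} 7  {3,4,6,7,8,9,10} 7  {4,5,6,7,8,9,10} 42
  8 to go: {1,2,3,4,6,7,8,10} 1  {2,3,4,5,6,7,8,10} 8  {2,3,4,6,7,8,9,10} 8  {3,4,5,6,7,8,9,10} 56
  9 to go: {0,1,2,3,4,6,7,8,10} 1  {1,2,3,4,5,6,7,8,10} 9  {1,2,3,4,6,7,8,9,10} 9  {2,3,4,5,6,7,8,9,10} 72
  if 0:i drops first: 90 orders
  if 5:h drops first: 10 orders
  if 9:k drops first: 10 orders
heap linearizations: 110

110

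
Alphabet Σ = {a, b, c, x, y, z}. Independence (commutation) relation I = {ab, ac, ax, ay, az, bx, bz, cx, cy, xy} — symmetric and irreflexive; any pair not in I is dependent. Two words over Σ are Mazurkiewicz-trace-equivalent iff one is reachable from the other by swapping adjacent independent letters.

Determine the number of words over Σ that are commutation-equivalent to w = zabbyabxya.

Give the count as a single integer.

drop 0:z onto floor
drop 1:a onto floor
drop 2:b onto floor
drop 3:b onto {2:b}
drop 4:y onto {0:z, 3:b}
drop 5:a onto {1:a}
drop 6:b onto {4:y}
drop 7:x onto {0:z}
drop 8:y onto {6:b}
drop 9:a onto {5:a}
ground layer = {0:z, 1:a, 2:b}
drop-orders for the pieces not yet dropped (sum over which currently-grounded one goes next):
  1 to go: {7} 1  {8} 1  {9} 1
  2 to go: {5,9} 1  {6,8} 1  {7,8} 2  {7,9} 2  {8,9} 2
  3 to go: {1,5,9} 1  {4,6,8} 1  {5,7,9} 3  {5,8,9} 3  {6,7,8} 3  {6,8,9} 3  {7,8,9} 6
  4 to go: {1,5,7,9} 4  {1,5,8,9} 4  {3,4,6,8} 1  {4,6,7,8} 4  {4,6,8,9} 4  {5,6,8,9} 6  {5,7,8,9} 12  {6,7,8,9} 12
  5 to go: {0,4,6,7,8} 4  {1,5,6,8,9} 10  {1,5,7,8,9} 20  {2,3,4,6,8} 1  {3,4,6,7,8} 5  {3,4,6,8,9} 5  {4,5,6,8,9} 10  {4,6,7,8,9} 20  {5,6,7,8,9} 30
  6 to go: {0,3,4,6,7,8} 9  {0,4,6,7,8,9} 24  {1,4,5,6,8,9} 20  {1,5,6,7,8,9} 60  {2,3,4,6,7,8} 6  {2,3,4,6,8,9} 6  {3,4,5,6,8,9} 15  {3,4,6,7,8,9} 30  {4,5,6,7,8,9} 60
  7 to go: {0,2,3,4,6,7,8} 15  {0,3,4,6,7,8,9} 63  {0,4,5,6,7,8,9} 84  {1,3,4,5,6,8,9} 35  {1,4,5,6,7,8,9} 140  {2,3,4,5,6,8,9} 21  {2,3,4,6,7,8,9} 42  {3,4,5,6,7,8,9} 105
  8 to go: {0,1,4,5,6,7,8,9} 224  {0,2,3,4,6,7,8,9} 120  {0,3,4,5,6,7,8,9} 252  {1,2,3,4,5,6,8,9} 56  {1,3,4,5,6,7,8,9} 280  {2,3,4,5,6,7,8,9} 168
  if 0:z drops first: 504 orders
  if 1:a drops first: 540 orders
  if 2:b drops first: 756 orders
heap linearizations: 1800

1800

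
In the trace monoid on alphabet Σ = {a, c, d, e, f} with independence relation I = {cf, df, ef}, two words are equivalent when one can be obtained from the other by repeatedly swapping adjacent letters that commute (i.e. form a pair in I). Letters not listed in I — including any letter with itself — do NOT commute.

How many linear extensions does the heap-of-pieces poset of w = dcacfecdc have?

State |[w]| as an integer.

drop 0:d onto floor
drop 1:c onto {0:d}
drop 2:a onto {1:c}
drop 3:c onto {2:a}
drop 4:f onto {2:a}
drop 5:e onto {3:c}
drop 6:c onto {5:e}
drop 7:d onto {6:c}
drop 8:c onto {7:d}
ground layer = {0:d}
drop-orders for the pieces not yet dropped (sum over which currently-grounded one goes next):
  1 to go: {4} 1  {8} 1
  2 to go: {4,8} 2  {7,8} 1
  3 to go: {4,7,8} 3  {6,7,8} 1
  4 to go: {4,6,7,8} 4  {5,6,7,8} 1
  5 to go: {3,5,6,7,8} 1  {4,5,6,7,8} 5
  6 to go: {3,4,5,6,7,8} 6
  7 to go: {2,3,4,5,6,7,8} 6
  if 0:d drops first: 6 orders

6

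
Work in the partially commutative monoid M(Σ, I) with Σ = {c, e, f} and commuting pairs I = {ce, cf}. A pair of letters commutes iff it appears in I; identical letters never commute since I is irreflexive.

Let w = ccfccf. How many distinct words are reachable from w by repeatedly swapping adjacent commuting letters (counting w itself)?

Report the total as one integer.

#0=c has no predecessor
#1=c depends on [0:c]
#2=f has no predecessor
#3=c depends on [1:c]
#4=c depends on [3:c]
#5=f depends on [2:f]
sources: [0:c, 2:f]
N(rest) = Σ N(rest − s) over sources s of rest; N(one piece) = 1:
  size 1 → [4]=1  [5]=1
  size 2 → [2,5]=1  [3,4]=1  [4,5]=2
  size 3 → [1,3,4]=1  [2,4,5]=3  [3,4,5]=3
  size 4 → [0,1,3,4]=1  [1,3,4,5]=4  [2,3,4,5]=6
  first=0(c) contributes 10
  first=2(f) contributes 5
|[w]| = 15

15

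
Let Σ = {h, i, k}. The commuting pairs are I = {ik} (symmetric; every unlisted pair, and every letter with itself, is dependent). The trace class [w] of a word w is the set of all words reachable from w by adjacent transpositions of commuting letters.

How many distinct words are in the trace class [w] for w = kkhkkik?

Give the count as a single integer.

4

piece 0:k — minimal
piece 1:k rests on {0:k}
piece 2:h rests on {1:k}
piece 3:k rests on {2:h}
piece 4:k rests on {3:k}
piece 5:i rests on {2:h}
piece 6:k rests on {4:k}
minimal pieces: {0:k}
ways to finish when only these pieces remain (= sum over removing one remaining piece with nothing left below it):
  1 left: {5}→1  {6}→1
  2 left: {4,6}→1  {5,6}→2
  3 left: {3,4,6}→1  {4,5,6}→3
  4 left: {3,4,5,6}→4
  5 left: {2,3,4,5,6}→4
  placing 0:k first → 4 extensions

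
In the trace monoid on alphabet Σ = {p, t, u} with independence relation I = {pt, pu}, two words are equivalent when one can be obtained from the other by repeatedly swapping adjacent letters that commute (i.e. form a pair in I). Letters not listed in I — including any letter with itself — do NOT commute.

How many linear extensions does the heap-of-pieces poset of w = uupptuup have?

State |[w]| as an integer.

56

0(u) covers ∅
1(u) covers 0:u
2(p) covers ∅
3(p) covers 2:p
4(t) covers 1:u
5(u) covers 4:t
6(u) covers 5:u
7(p) covers 3:p
floor of heap: 0:u, 2:p
completions by unplaced set U, small U first (add the entries for U minus each lowest piece of U):
  |U|=1: {6}:1  {7}:1
  |U|=2: {3,7}:1  {5,6}:1  {6,7}:2
  |U|=3: {2,3,7}:1  {3,6,7}:3  {4,5,6}:1  {5,6,7}:3
  |U|=4: {1,4,5,6}:1  {2,3,6,7}:4  {3,5,6,7}:6  {4,5,6,7}:4
  |U|=5: {0,1,4,5,6}:1  {1,4,5,6,7}:5  {2,3,5,6,7}:10  {3,4,5,6,7}:10
  |U|=6: {0,1,4,5,6,7}:6  {1,3,4,5,6,7}:15  {2,3,4,5,6,7}:20
  start at 0(u): 35
  start at 2(p): 21
sum over floor = 56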